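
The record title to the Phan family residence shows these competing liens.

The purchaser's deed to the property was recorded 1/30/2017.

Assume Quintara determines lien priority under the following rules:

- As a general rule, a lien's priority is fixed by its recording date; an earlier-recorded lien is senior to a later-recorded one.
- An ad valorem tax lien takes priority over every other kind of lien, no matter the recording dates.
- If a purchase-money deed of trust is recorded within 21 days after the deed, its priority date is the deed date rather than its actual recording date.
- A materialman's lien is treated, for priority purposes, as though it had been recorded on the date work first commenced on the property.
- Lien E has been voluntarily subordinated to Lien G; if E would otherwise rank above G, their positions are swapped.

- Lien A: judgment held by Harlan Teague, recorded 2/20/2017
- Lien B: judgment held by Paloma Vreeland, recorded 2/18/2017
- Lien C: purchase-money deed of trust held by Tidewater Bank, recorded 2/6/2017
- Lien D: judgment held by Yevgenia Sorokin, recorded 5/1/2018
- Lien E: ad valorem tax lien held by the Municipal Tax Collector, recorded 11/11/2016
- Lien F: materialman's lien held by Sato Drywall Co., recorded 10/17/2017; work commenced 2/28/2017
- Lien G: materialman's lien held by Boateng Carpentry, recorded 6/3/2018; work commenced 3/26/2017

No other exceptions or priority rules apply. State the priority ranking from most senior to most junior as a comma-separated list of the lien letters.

G, C, B, A, F, E, D

First, effective dates: C's effective date is the deed date, 1/30/2017; F's effective date is 2/28/2017, when work began; G's effective date is 3/26/2017, when work began.
E is an ad valorem tax lien and takes priority over every other lien.
Among the remaining liens, by effective date: C (1/30/2017), B (2/18/2017), A (2/20/2017), F (2/28/2017), G (3/26/2017), D (5/1/2018).
The subordination applies — E was senior to G — so E and G swap.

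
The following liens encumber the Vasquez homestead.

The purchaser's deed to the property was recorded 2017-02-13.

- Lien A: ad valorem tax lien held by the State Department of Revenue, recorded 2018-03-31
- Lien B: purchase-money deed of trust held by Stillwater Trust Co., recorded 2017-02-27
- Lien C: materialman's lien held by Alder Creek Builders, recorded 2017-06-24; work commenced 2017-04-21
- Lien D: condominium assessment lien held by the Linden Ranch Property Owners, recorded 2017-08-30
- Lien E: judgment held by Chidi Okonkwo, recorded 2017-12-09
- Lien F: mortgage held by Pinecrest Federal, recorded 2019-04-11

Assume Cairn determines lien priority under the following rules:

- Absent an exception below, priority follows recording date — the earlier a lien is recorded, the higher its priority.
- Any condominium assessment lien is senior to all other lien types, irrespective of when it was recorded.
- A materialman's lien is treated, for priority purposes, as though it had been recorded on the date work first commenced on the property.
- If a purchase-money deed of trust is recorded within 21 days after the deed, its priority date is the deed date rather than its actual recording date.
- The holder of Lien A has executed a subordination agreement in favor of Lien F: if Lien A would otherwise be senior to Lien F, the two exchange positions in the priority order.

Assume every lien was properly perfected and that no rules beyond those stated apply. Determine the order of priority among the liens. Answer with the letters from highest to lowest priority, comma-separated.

Effective dates: B relates back to the deed date 2017-02-13; C is treated as recorded 2017-04-21, the work-commencement date.
D is a condominium assessment lien and takes priority over every other lien.
Ordering the rest by effective date: B (2017-02-13), C (2017-04-21), E (2017-12-09), A (2018-03-31), F (2019-04-11).
The subordination applies — A was senior to F — so A and F swap.

D, B, C, E, F, A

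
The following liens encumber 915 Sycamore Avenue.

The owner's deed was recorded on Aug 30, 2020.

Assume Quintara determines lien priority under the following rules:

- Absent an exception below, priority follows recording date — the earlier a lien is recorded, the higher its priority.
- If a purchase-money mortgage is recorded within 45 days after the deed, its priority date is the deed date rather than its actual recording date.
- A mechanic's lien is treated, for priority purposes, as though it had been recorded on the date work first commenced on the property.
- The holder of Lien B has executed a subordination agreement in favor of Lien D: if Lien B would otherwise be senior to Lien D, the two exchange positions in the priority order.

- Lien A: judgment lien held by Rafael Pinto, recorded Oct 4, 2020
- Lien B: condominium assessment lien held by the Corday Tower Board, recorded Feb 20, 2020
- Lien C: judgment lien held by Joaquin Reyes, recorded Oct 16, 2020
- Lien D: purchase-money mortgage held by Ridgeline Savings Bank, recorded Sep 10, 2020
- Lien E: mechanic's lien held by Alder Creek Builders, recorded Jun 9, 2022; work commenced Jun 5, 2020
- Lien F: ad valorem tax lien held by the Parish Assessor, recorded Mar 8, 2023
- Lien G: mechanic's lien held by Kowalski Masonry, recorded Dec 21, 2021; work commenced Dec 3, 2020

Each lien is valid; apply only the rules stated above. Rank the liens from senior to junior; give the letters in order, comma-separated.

First, effective dates: D relates back to the deed date Aug 30, 2020; E relates back to Jun 5, 2020 (work commenced); G's effective date is Dec 3, 2020, when work began.
Sorted by effective date: B (Feb 20, 2020), E (Jun 5, 2020), D (Aug 30, 2020), A (Oct 4, 2020), C (Oct 16, 2020), G (Dec 3, 2020), F (Mar 8, 2023).
B is senior to D before the subordination, so the two trade places.

D, E, B, A, C, G, F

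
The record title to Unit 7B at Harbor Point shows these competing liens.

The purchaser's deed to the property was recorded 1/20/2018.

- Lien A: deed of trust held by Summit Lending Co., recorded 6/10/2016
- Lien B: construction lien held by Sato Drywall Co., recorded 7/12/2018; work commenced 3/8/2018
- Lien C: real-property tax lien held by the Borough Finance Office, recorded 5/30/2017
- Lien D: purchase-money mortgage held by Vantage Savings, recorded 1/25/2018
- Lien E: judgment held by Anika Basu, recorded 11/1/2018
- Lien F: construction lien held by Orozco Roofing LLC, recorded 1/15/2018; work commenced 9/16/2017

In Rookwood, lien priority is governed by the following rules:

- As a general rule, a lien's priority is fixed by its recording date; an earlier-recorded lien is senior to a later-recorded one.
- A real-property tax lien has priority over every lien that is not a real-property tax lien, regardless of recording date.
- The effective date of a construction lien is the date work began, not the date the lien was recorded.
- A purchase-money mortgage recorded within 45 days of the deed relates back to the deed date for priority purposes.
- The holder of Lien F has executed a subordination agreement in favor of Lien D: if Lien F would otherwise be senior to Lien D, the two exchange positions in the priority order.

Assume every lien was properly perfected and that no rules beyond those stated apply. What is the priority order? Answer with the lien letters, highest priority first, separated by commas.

Adjusting effective dates: B is treated as recorded 3/8/2018, the work-commencement date; D's effective date is the deed date, 1/20/2018; F is treated as recorded 9/16/2017, the work-commencement date.
As a real-property tax lien, C is senior to every other lien.
Ordering the rest by effective date: A (6/10/2016), F (9/16/2017), D (1/20/2018), B (3/8/2018), E (11/1/2018).
F would otherwise be senior to D, so under the subordination agreement F and D exchange positions.

C, A, D, F, B, E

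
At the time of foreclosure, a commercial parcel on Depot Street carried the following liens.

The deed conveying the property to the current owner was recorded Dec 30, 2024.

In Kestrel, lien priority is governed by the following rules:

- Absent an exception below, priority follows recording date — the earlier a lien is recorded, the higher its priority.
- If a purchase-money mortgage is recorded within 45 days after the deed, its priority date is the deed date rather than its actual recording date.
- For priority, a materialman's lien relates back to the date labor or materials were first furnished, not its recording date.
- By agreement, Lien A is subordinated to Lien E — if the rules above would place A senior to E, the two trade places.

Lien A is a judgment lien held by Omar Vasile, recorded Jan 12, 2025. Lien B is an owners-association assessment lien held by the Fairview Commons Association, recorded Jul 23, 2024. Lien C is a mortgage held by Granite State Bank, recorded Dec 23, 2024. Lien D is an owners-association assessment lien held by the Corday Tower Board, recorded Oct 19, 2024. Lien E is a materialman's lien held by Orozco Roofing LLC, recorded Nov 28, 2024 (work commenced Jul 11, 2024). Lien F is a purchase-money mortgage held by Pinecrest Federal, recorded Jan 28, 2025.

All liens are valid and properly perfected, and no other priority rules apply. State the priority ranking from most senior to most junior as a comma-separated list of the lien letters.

E, B, D, C, F, A

First, effective dates: E's effective date is Jul 11, 2024, when work began; F was recorded within the 45-day window, so its effective date is the deed date Dec 30, 2024.
By effective date, earliest first: E (Jul 11, 2024), B (Jul 23, 2024), D (Oct 19, 2024), C (Dec 23, 2024), F (Dec 30, 2024), A (Jan 12, 2025).
A is already junior to E, so the subordination agreement changes nothing.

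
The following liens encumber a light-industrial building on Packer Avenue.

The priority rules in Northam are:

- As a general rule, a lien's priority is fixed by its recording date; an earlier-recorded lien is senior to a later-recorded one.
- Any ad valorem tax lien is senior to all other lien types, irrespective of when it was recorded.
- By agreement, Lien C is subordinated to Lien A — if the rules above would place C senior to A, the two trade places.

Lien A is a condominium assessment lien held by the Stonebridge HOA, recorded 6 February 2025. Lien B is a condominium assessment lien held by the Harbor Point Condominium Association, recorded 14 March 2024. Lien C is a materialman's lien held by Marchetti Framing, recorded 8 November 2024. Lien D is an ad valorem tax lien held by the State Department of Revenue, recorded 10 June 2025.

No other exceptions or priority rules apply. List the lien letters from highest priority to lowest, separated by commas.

D is an ad valorem tax lien, so it outranks all other liens regardless of date.
Remaining liens by effective date: B (14 March 2024), C (8 November 2024), A (6 February 2025).
The subordination applies — C was senior to A — so C and A swap.

D, B, A, C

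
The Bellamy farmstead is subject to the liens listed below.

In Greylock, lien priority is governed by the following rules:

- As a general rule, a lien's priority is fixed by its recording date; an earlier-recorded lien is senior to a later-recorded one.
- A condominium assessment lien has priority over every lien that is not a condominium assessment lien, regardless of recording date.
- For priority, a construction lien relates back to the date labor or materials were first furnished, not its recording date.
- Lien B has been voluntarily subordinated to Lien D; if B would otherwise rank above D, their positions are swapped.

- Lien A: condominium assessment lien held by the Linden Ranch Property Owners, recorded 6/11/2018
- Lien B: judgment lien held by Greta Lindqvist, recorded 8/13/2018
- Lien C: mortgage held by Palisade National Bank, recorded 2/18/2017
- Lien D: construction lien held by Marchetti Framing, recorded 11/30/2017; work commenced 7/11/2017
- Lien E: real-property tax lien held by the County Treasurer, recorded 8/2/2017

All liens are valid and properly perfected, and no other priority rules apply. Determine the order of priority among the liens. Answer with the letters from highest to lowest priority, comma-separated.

Adjusting effective dates: D is treated as recorded 7/11/2017, the work-commencement date.
A, as a condominium assessment lien, has superpriority and ranks first.
Remaining liens by effective date: C (2/18/2017), D (7/11/2017), E (8/2/2017), B (8/13/2018).
Since B is not senior to D, the subordination leaves the order unchanged.

A, C, D, E, B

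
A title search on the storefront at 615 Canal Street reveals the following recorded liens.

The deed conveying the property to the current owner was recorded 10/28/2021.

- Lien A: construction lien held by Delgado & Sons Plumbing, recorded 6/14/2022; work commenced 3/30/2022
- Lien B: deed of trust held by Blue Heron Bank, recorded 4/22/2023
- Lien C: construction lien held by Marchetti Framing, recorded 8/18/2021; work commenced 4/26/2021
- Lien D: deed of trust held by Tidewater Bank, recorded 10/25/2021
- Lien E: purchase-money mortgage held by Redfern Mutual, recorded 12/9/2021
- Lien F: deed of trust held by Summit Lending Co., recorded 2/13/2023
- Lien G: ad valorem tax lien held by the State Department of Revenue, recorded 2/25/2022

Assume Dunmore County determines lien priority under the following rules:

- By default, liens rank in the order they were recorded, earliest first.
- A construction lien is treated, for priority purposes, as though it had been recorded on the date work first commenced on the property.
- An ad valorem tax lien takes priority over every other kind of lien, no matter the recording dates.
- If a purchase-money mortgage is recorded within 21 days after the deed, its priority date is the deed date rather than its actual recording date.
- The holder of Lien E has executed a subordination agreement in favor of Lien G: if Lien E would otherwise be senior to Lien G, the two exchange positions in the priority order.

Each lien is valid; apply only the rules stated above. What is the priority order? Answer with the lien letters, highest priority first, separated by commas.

Effective dates after the stated exceptions: A relates back to 3/30/2022 (work commenced); C's effective date is 4/26/2021, when work began; E missed the 21-day window (42 days after the deed), so its recording date stands.
As an ad valorem tax lien, G is senior to every other lien.
Among the remaining liens, by effective date: C (4/26/2021), D (10/25/2021), E (12/9/2021), A (3/30/2022), F (2/13/2023), B (4/22/2023).
Since E is not senior to G, the subordination leaves the order unchanged.

G, C, D, E, A, F, B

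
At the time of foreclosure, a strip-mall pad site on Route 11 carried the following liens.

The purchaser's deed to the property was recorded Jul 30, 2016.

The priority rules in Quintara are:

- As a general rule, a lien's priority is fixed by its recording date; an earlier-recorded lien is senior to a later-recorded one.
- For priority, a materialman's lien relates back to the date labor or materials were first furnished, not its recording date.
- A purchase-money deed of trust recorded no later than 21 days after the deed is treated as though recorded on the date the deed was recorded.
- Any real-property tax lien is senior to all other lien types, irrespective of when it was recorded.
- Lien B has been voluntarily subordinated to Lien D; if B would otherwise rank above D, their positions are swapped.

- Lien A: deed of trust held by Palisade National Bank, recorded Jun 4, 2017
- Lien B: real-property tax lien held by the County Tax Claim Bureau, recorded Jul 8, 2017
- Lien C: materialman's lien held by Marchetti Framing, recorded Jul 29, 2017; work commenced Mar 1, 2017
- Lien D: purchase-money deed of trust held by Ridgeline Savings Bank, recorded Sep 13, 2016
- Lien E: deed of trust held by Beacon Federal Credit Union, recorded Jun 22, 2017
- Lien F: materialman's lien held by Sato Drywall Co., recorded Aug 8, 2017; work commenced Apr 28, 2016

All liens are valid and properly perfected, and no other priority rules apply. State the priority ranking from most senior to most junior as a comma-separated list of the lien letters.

Effective dates after the stated exceptions: C is treated as recorded Mar 1, 2017, the work-commencement date; D was recorded 45 days after the deed — beyond 21 days — so no relation-back applies; F relates back to Apr 28, 2016 (work commenced).
B is a real-property tax lien, so it outranks all other liens regardless of date.
The other liens, earliest effective date first: F (Apr 28, 2016), D (Sep 13, 2016), C (Mar 1, 2017), A (Jun 4, 2017), E (Jun 22, 2017).
B is senior to D before the subordination, so the two trade places.

D, F, B, C, A, E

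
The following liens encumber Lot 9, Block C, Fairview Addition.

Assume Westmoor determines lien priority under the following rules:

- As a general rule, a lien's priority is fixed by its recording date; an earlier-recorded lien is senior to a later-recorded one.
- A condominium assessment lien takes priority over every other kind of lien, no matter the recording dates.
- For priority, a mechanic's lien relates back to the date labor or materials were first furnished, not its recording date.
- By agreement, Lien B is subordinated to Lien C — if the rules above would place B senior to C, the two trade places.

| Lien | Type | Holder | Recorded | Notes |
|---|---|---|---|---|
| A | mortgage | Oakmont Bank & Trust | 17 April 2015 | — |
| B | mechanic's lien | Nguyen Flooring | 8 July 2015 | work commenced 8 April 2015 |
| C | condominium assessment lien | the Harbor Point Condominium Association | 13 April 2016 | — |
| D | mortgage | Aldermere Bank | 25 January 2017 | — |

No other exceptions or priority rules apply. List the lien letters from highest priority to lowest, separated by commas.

C, B, A, D

Effective dates after the stated exceptions: B relates back to 8 April 2015 (work commenced).
C is a condominium assessment lien and takes priority over every other lien.
Remaining liens by effective date: B (8 April 2015), A (17 April 2015), D (25 January 2017).
B already ranks below C; the subordination has no effect.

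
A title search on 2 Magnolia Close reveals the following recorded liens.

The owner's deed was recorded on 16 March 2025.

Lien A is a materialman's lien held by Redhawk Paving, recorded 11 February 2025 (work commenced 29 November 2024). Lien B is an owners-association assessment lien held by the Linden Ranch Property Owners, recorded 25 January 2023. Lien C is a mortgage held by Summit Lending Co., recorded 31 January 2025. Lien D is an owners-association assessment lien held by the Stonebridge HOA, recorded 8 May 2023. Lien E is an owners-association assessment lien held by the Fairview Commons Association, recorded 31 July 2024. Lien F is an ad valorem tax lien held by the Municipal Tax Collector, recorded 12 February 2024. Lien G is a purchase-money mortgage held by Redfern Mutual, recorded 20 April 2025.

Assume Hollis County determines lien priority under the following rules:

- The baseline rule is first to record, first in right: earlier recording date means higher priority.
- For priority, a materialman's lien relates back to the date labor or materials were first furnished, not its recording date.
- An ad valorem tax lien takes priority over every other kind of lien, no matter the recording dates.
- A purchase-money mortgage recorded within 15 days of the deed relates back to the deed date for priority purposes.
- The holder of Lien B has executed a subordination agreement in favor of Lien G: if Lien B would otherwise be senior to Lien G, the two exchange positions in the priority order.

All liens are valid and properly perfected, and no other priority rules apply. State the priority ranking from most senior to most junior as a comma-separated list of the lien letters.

F, G, D, E, A, C, B

Effective dates after the stated exceptions: A relates back to 29 November 2024 (work commenced); G missed the 15-day window (35 days after the deed), so its recording date stands.
F is an ad valorem tax lien, so it outranks all other liens regardless of date.
Ordering the rest by effective date: B (25 January 2023), D (8 May 2023), E (31 July 2024), A (29 November 2024), C (31 January 2025), G (20 April 2025).
Because B would otherwise rank above G, the subordination swaps them.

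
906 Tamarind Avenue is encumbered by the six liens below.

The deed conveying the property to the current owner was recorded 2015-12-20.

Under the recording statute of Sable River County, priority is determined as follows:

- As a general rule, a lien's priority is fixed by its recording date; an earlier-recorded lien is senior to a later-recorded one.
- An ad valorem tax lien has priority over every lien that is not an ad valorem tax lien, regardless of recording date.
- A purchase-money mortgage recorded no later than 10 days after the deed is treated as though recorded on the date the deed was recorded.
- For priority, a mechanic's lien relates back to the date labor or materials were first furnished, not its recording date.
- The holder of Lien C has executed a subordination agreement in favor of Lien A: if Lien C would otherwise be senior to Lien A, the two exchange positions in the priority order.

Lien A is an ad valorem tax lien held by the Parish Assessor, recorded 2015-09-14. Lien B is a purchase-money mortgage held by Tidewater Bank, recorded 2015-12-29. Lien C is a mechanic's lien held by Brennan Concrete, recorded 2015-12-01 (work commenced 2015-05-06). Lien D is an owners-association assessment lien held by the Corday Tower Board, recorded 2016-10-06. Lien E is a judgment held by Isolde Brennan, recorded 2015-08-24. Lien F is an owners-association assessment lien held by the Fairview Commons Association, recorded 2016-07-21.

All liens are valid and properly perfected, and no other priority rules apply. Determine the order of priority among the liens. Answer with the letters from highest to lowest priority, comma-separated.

A, C, E, B, F, D

Adjusting effective dates: B relates back to the deed date 2015-12-20; C relates back to 2015-05-06 (work commenced).
A, as an ad valorem tax lien, has superpriority and ranks first.
Ordering the rest by effective date: C (2015-05-06), E (2015-08-24), B (2015-12-20), F (2016-07-21), D (2016-10-06).
Since C is not senior to A, the subordination leaves the order unchanged.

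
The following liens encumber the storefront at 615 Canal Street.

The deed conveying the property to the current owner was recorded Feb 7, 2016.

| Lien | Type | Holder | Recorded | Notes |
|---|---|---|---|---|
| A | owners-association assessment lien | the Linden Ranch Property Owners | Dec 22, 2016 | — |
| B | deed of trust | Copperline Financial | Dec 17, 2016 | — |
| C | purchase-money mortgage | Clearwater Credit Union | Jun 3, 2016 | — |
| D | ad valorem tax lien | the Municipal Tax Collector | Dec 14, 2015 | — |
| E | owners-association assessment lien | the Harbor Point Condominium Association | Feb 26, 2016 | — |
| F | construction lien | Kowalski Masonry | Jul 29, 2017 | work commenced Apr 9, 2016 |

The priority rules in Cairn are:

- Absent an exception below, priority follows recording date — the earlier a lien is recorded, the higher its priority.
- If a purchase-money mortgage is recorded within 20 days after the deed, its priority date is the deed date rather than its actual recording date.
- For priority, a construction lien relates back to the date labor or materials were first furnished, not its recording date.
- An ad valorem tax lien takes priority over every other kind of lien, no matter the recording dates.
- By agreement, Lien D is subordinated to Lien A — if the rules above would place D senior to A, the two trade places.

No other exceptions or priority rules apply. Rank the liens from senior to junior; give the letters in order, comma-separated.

Adjusting effective dates: C was recorded 117 days after the deed, outside the 20-day window, so it keeps its recording date; F is treated as recorded Apr 9, 2016, the work-commencement date.
D is an ad valorem tax lien, so it outranks all other liens regardless of date.
Ordering the rest by effective date: E (Feb 26, 2016), F (Apr 9, 2016), C (Jun 3, 2016), B (Dec 17, 2016), A (Dec 22, 2016).
Because D would otherwise rank above A, the subordination swaps them.

A, E, F, C, B, D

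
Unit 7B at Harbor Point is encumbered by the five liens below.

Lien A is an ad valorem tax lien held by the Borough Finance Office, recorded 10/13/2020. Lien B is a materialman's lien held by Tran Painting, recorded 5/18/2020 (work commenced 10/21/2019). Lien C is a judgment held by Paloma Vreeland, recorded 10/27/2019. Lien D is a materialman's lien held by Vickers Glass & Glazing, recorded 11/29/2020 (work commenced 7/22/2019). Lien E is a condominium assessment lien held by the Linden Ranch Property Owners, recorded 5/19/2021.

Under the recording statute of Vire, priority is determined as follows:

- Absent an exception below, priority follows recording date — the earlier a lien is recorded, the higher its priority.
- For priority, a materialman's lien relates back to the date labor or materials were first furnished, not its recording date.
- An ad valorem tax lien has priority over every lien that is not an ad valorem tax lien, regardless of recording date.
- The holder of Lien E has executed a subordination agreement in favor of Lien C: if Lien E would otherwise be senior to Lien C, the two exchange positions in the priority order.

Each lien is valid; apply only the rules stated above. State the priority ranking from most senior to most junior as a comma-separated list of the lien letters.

A, D, B, C, E

Effective dates after the stated exceptions: B is treated as recorded 10/21/2019, the work-commencement date; D relates back to 7/22/2019 (work commenced).
A is an ad valorem tax lien and takes priority over every other lien.
Remaining liens by effective date: D (7/22/2019), B (10/21/2019), C (10/27/2019), E (5/19/2021).
E already ranks below C; the subordination has no effect.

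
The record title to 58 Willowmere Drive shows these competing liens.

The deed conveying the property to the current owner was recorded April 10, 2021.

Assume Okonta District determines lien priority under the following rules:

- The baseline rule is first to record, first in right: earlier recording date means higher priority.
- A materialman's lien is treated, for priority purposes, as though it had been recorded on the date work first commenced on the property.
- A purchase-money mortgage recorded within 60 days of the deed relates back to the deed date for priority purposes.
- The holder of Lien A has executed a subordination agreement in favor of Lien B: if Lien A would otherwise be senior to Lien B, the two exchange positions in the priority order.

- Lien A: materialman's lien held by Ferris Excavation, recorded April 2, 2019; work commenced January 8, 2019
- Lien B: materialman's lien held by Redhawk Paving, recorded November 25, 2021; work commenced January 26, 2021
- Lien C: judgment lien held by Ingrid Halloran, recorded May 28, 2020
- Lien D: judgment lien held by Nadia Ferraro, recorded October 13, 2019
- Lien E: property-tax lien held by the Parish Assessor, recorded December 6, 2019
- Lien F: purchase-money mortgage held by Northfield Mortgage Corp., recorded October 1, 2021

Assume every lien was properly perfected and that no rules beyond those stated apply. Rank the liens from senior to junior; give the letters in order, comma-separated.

B, D, E, C, A, F

Effective dates: A is treated as recorded January 8, 2019, the work-commencement date; B's effective date is January 26, 2021, when work began; F missed the 60-day window (174 days after the deed), so its recording date stands.
Sorted by effective date: A (January 8, 2019), D (October 13, 2019), E (December 6, 2019), C (May 28, 2020), B (January 26, 2021), F (October 1, 2021).
A is senior to B before the subordination, so the two trade places.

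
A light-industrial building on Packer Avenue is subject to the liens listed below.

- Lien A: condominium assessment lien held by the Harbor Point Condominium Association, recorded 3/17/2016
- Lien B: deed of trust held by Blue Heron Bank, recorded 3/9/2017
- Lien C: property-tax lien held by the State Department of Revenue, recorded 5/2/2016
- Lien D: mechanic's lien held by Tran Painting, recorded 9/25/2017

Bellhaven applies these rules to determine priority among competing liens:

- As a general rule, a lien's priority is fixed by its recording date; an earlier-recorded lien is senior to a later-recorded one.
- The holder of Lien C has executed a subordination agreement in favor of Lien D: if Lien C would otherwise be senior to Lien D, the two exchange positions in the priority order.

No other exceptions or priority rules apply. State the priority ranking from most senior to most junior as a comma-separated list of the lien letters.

A, D, B, C

Sorted by effective date: A (3/17/2016), C (5/2/2016), B (3/9/2017), D (9/25/2017).
C would otherwise be senior to D, so under the subordination agreement C and D exchange positions.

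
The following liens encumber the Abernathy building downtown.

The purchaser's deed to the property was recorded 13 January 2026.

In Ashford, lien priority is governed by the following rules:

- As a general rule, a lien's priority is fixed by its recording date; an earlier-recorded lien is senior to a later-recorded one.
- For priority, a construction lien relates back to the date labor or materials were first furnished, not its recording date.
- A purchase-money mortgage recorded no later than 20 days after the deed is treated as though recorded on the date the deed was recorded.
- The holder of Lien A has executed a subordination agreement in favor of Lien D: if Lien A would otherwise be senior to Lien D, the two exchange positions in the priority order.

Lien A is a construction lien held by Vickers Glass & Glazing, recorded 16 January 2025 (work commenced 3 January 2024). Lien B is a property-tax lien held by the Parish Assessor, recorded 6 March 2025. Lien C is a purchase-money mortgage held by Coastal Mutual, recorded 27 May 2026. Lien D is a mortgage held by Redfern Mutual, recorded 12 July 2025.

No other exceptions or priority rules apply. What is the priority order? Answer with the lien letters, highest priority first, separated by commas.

D, B, A, C

Effective dates after the stated exceptions: A's effective date is 3 January 2024, when work began; C missed the 20-day window (134 days after the deed), so its recording date stands.
By effective date: A (3 January 2024), B (6 March 2025), D (12 July 2025), C (27 May 2026).
The subordination applies — A was senior to D — so A and D swap.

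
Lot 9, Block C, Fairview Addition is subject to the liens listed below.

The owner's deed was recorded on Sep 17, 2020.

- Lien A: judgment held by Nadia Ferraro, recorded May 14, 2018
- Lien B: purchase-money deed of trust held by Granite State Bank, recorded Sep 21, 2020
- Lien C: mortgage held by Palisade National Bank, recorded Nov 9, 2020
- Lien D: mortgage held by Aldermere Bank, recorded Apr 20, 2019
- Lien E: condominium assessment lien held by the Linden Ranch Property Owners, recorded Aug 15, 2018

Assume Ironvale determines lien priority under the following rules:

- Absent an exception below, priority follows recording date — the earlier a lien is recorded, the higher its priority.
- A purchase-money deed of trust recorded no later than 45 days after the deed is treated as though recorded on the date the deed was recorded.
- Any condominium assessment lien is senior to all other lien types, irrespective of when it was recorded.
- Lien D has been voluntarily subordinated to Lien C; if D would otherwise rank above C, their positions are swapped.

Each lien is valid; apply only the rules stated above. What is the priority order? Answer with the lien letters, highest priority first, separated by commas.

Effective dates: B's effective date is the deed date, Sep 17, 2020.
As a condominium assessment lien, E is senior to every other lien.
Among the remaining liens, by effective date: A (May 14, 2018), D (Apr 20, 2019), B (Sep 17, 2020), C (Nov 9, 2020).
The subordination applies — D was senior to C — so D and C swap.

E, A, C, B, D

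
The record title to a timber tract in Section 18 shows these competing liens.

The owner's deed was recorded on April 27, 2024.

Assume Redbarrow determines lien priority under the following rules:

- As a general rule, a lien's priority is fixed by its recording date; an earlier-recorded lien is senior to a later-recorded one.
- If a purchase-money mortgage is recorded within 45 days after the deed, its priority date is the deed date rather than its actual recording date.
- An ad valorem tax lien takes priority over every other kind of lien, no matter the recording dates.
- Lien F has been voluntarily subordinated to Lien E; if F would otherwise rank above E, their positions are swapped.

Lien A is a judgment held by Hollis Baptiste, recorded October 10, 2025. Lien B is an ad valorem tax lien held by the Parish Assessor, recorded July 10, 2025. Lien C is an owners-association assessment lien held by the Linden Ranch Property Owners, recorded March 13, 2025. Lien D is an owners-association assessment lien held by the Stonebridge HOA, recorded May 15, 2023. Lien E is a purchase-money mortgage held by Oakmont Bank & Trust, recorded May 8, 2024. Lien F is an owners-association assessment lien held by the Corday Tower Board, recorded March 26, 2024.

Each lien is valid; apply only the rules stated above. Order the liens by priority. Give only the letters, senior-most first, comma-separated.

B, D, E, F, C, A

First, effective dates: E was recorded within the 45-day window, so its effective date is the deed date April 27, 2024.
As an ad valorem tax lien, B is senior to every other lien.
Ordering the rest by effective date: D (May 15, 2023), F (March 26, 2024), E (April 27, 2024), C (March 13, 2025), A (October 10, 2025).
Because F would otherwise rank above E, the subordination swaps them.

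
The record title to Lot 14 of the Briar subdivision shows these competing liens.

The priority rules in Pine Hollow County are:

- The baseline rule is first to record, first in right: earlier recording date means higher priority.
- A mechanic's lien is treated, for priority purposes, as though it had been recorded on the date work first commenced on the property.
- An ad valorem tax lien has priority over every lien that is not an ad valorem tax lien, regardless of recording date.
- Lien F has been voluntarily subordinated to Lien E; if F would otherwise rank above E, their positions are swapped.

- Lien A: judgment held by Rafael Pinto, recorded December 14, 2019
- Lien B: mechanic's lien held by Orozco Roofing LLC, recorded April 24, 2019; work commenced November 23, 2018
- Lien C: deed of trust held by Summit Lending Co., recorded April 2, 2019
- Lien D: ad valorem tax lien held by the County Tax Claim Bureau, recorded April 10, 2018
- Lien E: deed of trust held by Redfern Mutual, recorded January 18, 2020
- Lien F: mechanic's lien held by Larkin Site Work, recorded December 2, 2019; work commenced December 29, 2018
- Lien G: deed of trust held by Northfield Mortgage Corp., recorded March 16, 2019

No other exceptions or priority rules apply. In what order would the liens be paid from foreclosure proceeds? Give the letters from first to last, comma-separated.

First, effective dates: B's effective date is November 23, 2018, when work began; F relates back to December 29, 2018 (work commenced).
D, as an ad valorem tax lien, has superpriority and ranks first.
Ordering the rest by effective date: B (November 23, 2018), F (December 29, 2018), G (March 16, 2019), C (April 2, 2019), A (December 14, 2019), E (January 18, 2020).
F would otherwise be senior to E, so under the subordination agreement F and E exchange positions.

D, B, E, G, C, A, F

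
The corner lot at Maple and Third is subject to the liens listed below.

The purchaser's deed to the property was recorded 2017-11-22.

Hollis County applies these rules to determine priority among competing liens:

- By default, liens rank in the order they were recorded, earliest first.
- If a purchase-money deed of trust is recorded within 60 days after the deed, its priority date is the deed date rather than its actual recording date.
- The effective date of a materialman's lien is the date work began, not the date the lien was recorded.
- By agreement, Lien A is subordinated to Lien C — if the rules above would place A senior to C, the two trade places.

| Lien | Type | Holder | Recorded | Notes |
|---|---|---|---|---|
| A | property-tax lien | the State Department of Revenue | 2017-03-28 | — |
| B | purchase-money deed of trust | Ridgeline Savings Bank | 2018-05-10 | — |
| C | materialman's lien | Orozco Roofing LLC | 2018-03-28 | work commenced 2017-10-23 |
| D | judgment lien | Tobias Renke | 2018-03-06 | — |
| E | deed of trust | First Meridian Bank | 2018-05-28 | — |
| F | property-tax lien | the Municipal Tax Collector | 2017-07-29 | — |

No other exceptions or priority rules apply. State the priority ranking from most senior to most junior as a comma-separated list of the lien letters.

Effective dates after the stated exceptions: B missed the 60-day window (169 days after the deed), so its recording date stands; C relates back to 2017-10-23 (work commenced).
By effective date: A (2017-03-28), F (2017-07-29), C (2017-10-23), D (2018-03-06), B (2018-05-10), E (2018-05-28).
The subordination applies — A was senior to C — so A and C swap.

C, F, A, D, B, E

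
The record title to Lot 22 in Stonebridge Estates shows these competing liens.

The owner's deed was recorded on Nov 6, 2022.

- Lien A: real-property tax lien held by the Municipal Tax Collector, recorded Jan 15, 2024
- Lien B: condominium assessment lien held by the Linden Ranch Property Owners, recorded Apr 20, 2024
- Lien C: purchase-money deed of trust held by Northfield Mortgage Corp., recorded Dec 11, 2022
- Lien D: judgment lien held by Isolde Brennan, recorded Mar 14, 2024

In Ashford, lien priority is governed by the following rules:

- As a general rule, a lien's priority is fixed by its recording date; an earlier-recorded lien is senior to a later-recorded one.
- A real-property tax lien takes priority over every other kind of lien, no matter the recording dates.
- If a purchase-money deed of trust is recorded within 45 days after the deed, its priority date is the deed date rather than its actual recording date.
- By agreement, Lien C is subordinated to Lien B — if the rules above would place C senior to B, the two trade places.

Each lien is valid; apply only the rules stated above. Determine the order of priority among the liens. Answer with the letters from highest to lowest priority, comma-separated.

A, B, D, C

Adjusting effective dates: C relates back to the deed date Nov 6, 2022.
As a real-property tax lien, A is senior to every other lien.
Remaining liens by effective date: C (Nov 6, 2022), D (Mar 14, 2024), B (Apr 20, 2024).
C is senior to B before the subordination, so the two trade places.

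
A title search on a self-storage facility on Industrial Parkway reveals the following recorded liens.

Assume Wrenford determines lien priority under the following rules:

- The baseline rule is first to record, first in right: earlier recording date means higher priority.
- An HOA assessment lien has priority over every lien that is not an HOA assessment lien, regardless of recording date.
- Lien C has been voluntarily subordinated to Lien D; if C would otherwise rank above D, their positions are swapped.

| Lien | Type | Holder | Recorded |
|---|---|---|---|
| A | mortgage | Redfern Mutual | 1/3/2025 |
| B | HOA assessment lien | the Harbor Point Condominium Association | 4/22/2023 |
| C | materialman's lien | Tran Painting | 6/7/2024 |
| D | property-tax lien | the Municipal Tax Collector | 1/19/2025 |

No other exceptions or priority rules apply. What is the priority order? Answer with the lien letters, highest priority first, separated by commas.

B is an HOA assessment lien and takes priority over every other lien.
Remaining liens by effective date: C (6/7/2024), A (1/3/2025), D (1/19/2025).
C is senior to D before the subordination, so the two trade places.

B, D, A, C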